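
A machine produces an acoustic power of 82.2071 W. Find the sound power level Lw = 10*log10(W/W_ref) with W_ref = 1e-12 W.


W / W_ref = 82.2071 / 1e-12 = 8.22071e+13
Lw = 10 * log10(8.22071e+13) = 139.15 dB


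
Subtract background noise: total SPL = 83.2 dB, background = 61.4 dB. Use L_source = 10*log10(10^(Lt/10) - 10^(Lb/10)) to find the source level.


10^(83.2/10) = 2.0893e+08
10^(61.4/10) = 1.38038e+06
Difference = 2.0893e+08 - 1.38038e+06 = 2.0755e+08
L_source = 10*log10(2.0755e+08) = 83.171 dB


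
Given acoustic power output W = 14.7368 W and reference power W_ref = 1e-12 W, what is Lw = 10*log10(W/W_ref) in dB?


W / W_ref = 14.7368 / 1e-12 = 1.47368e+13
Lw = 10 * log10(1.47368e+13) = 131.68 dB


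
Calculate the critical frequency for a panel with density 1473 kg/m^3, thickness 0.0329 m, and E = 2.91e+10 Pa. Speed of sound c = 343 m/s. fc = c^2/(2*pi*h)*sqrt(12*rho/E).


12*rho/E = 12*1473/2.91e+10 = 6.07423e-07
sqrt(12*rho/E) = sqrt(6.07423e-07) = 0.000779373
c^2/(2*pi*h) = 343^2/(2*pi*0.0329) = 569131
fc = 569131 * 0.000779373 = 443.57 Hz


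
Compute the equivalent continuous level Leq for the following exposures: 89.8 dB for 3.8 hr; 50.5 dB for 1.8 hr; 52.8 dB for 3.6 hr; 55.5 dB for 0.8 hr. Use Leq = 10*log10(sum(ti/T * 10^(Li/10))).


T_total = 3.8 + 1.8 + 3.6 + 0.8 = 10.0 hr
(3.8/10.0) * 10^(89.8/10) = 3.62897e+08
(1.8/10.0) * 10^(50.5/10) = 20196.3
(3.6/10.0) * 10^(52.8/10) = 68596.6
(0.8/10.0) * 10^(55.5/10) = 28385.1
Sum = 3.62897e+08 + 20196.3 + 68596.6 + 28385.1 = 3.63014e+08
Leq = 10*log10(3.63014e+08) = 85.599 dB


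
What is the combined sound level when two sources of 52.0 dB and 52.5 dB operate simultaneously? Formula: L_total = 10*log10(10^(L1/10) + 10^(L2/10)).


10^(52.0/10) = 158489
10^(52.5/10) = 177828
Sum = 158489 + 177828 = 336317
L_total = 10*log10(336317) = 55.267 dB


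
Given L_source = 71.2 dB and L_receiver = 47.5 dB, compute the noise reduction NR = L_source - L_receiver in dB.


NR = L_source - L_receiver (difference between source and receiving room levels)
NR = 71.2 - 47.5 = 23.7 dB


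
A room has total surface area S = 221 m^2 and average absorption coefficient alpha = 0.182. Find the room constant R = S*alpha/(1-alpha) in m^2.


R = 221 * 0.182 / (1 - 0.182) = 49.171 m^2


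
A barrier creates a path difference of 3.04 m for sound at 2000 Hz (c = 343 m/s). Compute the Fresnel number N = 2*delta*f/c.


N = 2*delta*f/c = 2*delta/lambda, where lambda = c/f
lambda = 343 / 2000 = 0.1715 m
N = 2 * 3.04 / 0.1715 = 35.452


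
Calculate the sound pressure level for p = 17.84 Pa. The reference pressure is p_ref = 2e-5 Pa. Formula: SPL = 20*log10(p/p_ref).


p / p_ref = 17.84 / 2e-5 = 892000
SPL = 20 * log10(892000) = 119.01 dB


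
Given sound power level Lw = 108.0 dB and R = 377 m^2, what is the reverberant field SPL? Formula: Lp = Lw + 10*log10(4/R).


4/R = 4/377 = 0.0106101
Lp = 108.0 + 10*log10(0.0106101) = 88.257 dB


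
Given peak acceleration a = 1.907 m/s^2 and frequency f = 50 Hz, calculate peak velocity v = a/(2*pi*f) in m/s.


omega = 2*pi*f = 2*pi*50 = 314.159 rad/s
v = a / omega = 1.907 / 314.159 = 0.0060702 m/s


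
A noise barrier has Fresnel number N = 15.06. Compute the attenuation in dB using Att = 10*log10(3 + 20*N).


3 + 20*N = 3 + 20*15.06 = 304.2
Att = 10*log10(304.2) = 24.832 dB


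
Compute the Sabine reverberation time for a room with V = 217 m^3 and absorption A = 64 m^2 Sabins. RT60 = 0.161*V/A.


RT60 = 0.161 * 217 / 64 = 0.54589 s


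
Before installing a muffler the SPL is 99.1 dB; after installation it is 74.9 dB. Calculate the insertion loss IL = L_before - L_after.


Insertion loss = SPL without muffler - SPL with muffler
IL = 99.1 - 74.9 = 24.2 dB


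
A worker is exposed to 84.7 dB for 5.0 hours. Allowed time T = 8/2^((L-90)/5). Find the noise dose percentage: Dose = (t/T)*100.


T_allowed = 8 / 2^((84.7 - 90)/5) = 16.6795 hr
Dose = 5.0 / 16.6795 * 100 = 29.977 %


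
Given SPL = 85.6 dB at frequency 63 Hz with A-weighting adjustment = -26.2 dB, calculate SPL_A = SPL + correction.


A-weighting table: 63 Hz -> -26.2 dB correction
SPL_A = SPL + correction = 85.6 + (-26.2) = 59.4 dBA


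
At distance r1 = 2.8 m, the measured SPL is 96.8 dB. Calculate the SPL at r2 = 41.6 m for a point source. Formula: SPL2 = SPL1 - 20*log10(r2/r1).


r2/r1 = 41.6/2.8 = 14.8571
Correction = 20*log10(14.8571) = 23.4387 dB
SPL2 = 96.8 - 23.4387 = 73.361 dB


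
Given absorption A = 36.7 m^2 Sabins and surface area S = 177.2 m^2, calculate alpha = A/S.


Absorption coefficient = absorbed power / incident power
alpha = A / S = 36.7 / 177.2 = 0.20711


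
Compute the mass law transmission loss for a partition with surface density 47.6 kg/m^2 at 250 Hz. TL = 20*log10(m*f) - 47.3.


m * f = 47.6 * 250 = 11900
20*log10(11900) = 81.5109 dB
TL = 81.5109 - 47.3 = 34.211 dB


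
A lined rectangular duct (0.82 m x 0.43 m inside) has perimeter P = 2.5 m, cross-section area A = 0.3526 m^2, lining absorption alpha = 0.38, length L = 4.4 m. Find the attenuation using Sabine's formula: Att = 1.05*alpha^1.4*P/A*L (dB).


alpha^1.4 = 0.38^1.4 = 0.258046
Attenuation rate = 1.05 * alpha^1.4 * P / A
= 1.05 * 0.258046 * 2.5 / 0.3526 = 1.92107 dB/m
Total Att = 1.92107 * 4.4 = 8.4527 dB


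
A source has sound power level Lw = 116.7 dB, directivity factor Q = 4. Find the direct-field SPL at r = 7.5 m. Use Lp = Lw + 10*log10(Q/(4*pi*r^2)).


4*pi*r^2 = 4*pi*7.5^2 = 706.858 m^2
Q / (4*pi*r^2) = 4 / 706.858 = 0.00565885
Lp = 116.7 + 10*log10(0.00565885) = 94.227 dB


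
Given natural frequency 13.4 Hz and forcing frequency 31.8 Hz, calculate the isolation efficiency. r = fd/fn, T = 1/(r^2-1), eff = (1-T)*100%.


r = 31.8 / 13.4 = 2.37313
r^2 - 1 = 2.37313^2 - 1 = 4.63175
T = 1/4.63175 = 0.215901
Efficiency = (1 - 0.215901)*100 = 78.41 %


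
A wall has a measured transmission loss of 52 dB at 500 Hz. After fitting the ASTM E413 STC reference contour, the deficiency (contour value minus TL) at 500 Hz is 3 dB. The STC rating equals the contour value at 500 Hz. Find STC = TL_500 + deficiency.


By ASTM E413, STC = value of the fitted reference contour at 500 Hz.
Contour value at 500 Hz = TL_500 + deficiency = 52 + 3 = 55
STC = 55


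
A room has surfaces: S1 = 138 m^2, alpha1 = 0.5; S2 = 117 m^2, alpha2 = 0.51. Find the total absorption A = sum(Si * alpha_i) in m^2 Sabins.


138 * 0.5 = 69
117 * 0.51 = 59.67
A_total = 69 + 59.67 = 128.67 m^2


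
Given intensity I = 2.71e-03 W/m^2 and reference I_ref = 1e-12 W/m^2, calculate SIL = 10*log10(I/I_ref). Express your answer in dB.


I / I_ref = 2.71e-03 / 1e-12 = 2.71e+09
SIL = 10 * log10(2.71e+09) = 94.33 dB


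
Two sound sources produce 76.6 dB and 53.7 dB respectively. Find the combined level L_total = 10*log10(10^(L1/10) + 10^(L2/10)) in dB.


10^(76.6/10) = 4.57088e+07
10^(53.7/10) = 234423
Sum = 4.57088e+07 + 234423 = 4.59432e+07
L_total = 10*log10(4.59432e+07) = 76.622 dB


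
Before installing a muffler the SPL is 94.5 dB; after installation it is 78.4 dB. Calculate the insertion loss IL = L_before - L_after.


Insertion loss = SPL without muffler - SPL with muffler
IL = 94.5 - 78.4 = 16.1 dB


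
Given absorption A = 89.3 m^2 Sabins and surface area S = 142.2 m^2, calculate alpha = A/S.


Absorption coefficient = absorbed power / incident power
alpha = A / S = 89.3 / 142.2 = 0.62799


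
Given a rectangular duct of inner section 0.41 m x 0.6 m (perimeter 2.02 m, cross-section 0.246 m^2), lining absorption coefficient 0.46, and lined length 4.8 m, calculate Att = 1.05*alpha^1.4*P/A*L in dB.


alpha^1.4 = 0.46^1.4 = 0.337179
Attenuation rate = 1.05 * alpha^1.4 * P / A
= 1.05 * 0.337179 * 2.02 / 0.246 = 2.90714 dB/m
Total Att = 2.90714 * 4.8 = 13.954 dB


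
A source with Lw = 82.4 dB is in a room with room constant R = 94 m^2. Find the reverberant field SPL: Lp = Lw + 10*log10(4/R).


4/R = 4/94 = 0.0425532
Lp = 82.4 + 10*log10(0.0425532) = 68.689 dB


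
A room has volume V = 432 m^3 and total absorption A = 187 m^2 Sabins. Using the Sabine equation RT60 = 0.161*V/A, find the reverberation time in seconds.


RT60 = 0.161 * 432 / 187 = 0.37194 s


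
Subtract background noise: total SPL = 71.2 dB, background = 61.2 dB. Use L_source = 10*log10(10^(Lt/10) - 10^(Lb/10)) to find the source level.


10^(71.2/10) = 1.31826e+07
10^(61.2/10) = 1.31826e+06
Difference = 1.31826e+07 - 1.31826e+06 = 1.18643e+07
L_source = 10*log10(1.18643e+07) = 70.742 dB


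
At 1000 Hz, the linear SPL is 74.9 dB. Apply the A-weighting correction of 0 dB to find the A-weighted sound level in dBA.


A-weighting table: 1000 Hz -> 0 dB correction
SPL_A = SPL + correction = 74.9 + (0) = 74.9 dBA


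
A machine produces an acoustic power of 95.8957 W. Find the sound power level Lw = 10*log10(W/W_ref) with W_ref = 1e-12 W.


W / W_ref = 95.8957 / 1e-12 = 9.58957e+13
Lw = 10 * log10(9.58957e+13) = 139.82 dB


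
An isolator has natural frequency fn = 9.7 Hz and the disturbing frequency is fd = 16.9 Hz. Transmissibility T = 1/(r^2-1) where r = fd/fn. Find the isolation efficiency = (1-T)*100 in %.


r = 16.9 / 9.7 = 1.74227
r^2 - 1 = 1.74227^2 - 1 = 2.0355
T = 1/2.0355 = 0.49128
Efficiency = (1 - 0.49128)*100 = 50.872 %


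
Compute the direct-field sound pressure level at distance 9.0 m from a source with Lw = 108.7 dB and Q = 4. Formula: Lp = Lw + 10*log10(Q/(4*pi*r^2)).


4*pi*r^2 = 4*pi*9.0^2 = 1017.88 m^2
Q / (4*pi*r^2) = 4 / 1017.88 = 0.00392974
Lp = 108.7 + 10*log10(0.00392974) = 84.644 dB


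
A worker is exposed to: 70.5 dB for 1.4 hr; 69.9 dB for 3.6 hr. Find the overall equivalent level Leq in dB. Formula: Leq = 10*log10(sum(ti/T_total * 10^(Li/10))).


T_total = 1.4 + 3.6 = 5.0 hr
(1.4/5.0) * 10^(70.5/10) = 3.14165e+06
(3.6/5.0) * 10^(69.9/10) = 7.03611e+06
Sum = 3.14165e+06 + 7.03611e+06 = 1.01778e+07
Leq = 10*log10(1.01778e+07) = 70.077 dB


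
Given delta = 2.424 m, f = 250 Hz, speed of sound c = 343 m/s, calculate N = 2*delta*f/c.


N = 2*delta*f/c = 2*delta/lambda, where lambda = c/f
lambda = 343 / 250 = 1.372 m
N = 2 * 2.424 / 1.372 = 3.5335


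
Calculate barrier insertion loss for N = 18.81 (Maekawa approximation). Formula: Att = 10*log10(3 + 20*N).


3 + 20*N = 3 + 20*18.81 = 379.2
Att = 10*log10(379.2) = 25.789 dB


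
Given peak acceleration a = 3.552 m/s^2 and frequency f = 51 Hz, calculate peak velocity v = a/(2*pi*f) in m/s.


omega = 2*pi*f = 2*pi*51 = 320.442 rad/s
v = a / omega = 3.552 / 320.442 = 0.011085 m/s


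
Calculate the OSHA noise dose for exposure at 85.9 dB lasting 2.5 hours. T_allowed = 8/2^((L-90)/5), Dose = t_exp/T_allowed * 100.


T_allowed = 8 / 2^((85.9 - 90)/5) = 14.1232 hr
Dose = 2.5 / 14.1232 * 100 = 17.701 %


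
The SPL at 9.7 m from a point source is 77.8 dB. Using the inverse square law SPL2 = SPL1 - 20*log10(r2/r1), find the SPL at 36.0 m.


r2/r1 = 36.0/9.7 = 3.71134
Correction = 20*log10(3.71134) = 11.3906 dB
SPL2 = 77.8 - 11.3906 = 66.409 dB


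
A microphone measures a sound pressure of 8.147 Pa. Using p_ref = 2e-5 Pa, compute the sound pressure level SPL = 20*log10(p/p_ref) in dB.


p / p_ref = 8.147 / 2e-5 = 407350
SPL = 20 * log10(407350) = 112.2 dB


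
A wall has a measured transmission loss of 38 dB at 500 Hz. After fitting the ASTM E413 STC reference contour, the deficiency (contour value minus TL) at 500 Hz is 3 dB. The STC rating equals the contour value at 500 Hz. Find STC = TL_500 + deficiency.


By ASTM E413, STC = value of the fitted reference contour at 500 Hz.
Contour value at 500 Hz = TL_500 + deficiency = 38 + 3 = 41
STC = 41


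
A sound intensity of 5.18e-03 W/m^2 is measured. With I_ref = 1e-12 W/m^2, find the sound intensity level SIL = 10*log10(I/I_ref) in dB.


I / I_ref = 5.18e-03 / 1e-12 = 5.18e+09
SIL = 10 * log10(5.18e+09) = 97.143 dB


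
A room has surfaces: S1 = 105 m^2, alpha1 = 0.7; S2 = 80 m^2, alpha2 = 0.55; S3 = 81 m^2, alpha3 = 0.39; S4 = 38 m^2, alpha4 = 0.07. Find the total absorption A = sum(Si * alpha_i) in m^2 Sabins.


105 * 0.7 = 73.5
80 * 0.55 = 44
81 * 0.39 = 31.59
38 * 0.07 = 2.66
A_total = 73.5 + 44 + 31.59 + 2.66 = 151.75 m^2


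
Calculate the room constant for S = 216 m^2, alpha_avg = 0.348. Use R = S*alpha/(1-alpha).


R = 216 * 0.348 / (1 - 0.348) = 115.29 m^2


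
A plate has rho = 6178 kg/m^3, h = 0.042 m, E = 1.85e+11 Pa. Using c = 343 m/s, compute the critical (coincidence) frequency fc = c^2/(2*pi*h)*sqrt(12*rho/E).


12*rho/E = 12*6178/1.85e+11 = 4.00735e-07
sqrt(12*rho/E) = sqrt(4.00735e-07) = 0.000633036
c^2/(2*pi*h) = 343^2/(2*pi*0.042) = 445820
fc = 445820 * 0.000633036 = 282.22 Hz


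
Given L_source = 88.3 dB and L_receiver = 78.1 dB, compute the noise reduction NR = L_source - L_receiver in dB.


NR = L_source - L_receiver (difference between source and receiving room levels)
NR = 88.3 - 78.1 = 10.2 dB


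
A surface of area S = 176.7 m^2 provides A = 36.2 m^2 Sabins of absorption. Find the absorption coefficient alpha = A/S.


Absorption coefficient = absorbed power / incident power
alpha = A / S = 36.2 / 176.7 = 0.20487


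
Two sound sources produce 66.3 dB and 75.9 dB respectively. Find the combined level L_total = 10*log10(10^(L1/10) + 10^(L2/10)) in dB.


10^(66.3/10) = 4.2658e+06
10^(75.9/10) = 3.89045e+07
Sum = 4.2658e+06 + 3.89045e+07 = 4.31703e+07
L_total = 10*log10(4.31703e+07) = 76.352 dB


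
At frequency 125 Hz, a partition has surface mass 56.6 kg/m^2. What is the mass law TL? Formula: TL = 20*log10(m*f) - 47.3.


m * f = 56.6 * 125 = 7075
20*log10(7075) = 76.9945 dB
TL = 76.9945 - 47.3 = 29.695 dB


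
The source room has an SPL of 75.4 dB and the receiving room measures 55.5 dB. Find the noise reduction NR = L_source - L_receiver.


NR = L_source - L_receiver (difference between source and receiving room levels)
NR = 75.4 - 55.5 = 19.9 dB


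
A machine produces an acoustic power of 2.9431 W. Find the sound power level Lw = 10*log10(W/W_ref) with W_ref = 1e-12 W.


W / W_ref = 2.9431 / 1e-12 = 2.9431e+12
Lw = 10 * log10(2.9431e+12) = 124.69 dB


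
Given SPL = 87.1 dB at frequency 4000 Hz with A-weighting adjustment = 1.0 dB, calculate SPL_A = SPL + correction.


A-weighting table: 4000 Hz -> 1.0 dB correction
SPL_A = SPL + correction = 87.1 + (1.0) = 88.1 dBA


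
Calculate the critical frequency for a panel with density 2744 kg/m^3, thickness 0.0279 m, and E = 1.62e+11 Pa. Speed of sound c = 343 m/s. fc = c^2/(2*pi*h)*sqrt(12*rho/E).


12*rho/E = 12*2744/1.62e+11 = 2.03259e-07
sqrt(12*rho/E) = sqrt(2.03259e-07) = 0.000450843
c^2/(2*pi*h) = 343^2/(2*pi*0.0279) = 671126
fc = 671126 * 0.000450843 = 302.57 Hz


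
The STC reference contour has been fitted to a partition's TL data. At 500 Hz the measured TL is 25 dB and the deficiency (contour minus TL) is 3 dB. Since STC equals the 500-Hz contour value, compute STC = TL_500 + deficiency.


By ASTM E413, STC = value of the fitted reference contour at 500 Hz.
Contour value at 500 Hz = TL_500 + deficiency = 25 + 3 = 28
STC = 28


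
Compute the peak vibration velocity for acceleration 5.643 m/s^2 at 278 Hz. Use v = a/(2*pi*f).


omega = 2*pi*f = 2*pi*278 = 1746.73 rad/s
v = a / omega = 5.643 / 1746.73 = 0.0032306 m/s


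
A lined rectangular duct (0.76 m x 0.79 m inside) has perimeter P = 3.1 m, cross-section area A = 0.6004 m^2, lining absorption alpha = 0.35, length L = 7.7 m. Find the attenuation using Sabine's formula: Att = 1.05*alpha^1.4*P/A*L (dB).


alpha^1.4 = 0.35^1.4 = 0.229983
Attenuation rate = 1.05 * alpha^1.4 * P / A
= 1.05 * 0.229983 * 3.1 / 0.6004 = 1.24683 dB/m
Total Att = 1.24683 * 7.7 = 9.6006 dB


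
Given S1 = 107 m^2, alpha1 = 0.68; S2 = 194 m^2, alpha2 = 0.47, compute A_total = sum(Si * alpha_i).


107 * 0.68 = 72.76
194 * 0.47 = 91.18
A_total = 72.76 + 91.18 = 163.94 m^2


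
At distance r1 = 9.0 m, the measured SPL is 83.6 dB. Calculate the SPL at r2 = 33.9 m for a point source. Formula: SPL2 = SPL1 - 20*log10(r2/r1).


r2/r1 = 33.9/9.0 = 3.76667
Correction = 20*log10(3.76667) = 11.5192 dB
SPL2 = 83.6 - 11.5192 = 72.081 dB


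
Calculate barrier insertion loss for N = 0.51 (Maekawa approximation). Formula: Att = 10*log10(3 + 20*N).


3 + 20*N = 3 + 20*0.51 = 13.2
Att = 10*log10(13.2) = 11.206 dB


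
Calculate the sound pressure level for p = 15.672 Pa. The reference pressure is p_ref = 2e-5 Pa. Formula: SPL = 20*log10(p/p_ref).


p / p_ref = 15.672 / 2e-5 = 783600
SPL = 20 * log10(783600) = 117.88 dB


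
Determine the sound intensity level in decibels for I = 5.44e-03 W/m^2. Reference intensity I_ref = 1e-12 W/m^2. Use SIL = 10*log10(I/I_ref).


I / I_ref = 5.44e-03 / 1e-12 = 5.44e+09
SIL = 10 * log10(5.44e+09) = 97.356 dB


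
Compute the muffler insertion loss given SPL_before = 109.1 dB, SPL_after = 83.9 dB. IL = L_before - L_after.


Insertion loss = SPL without muffler - SPL with muffler
IL = 109.1 - 83.9 = 25.2 dB


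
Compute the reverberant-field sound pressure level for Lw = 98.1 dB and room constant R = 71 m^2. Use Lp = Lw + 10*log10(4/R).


4/R = 4/71 = 0.056338
Lp = 98.1 + 10*log10(0.056338) = 85.608 dB


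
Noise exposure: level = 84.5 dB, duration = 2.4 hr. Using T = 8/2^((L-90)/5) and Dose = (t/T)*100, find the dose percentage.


T_allowed = 8 / 2^((84.5 - 90)/5) = 17.1484 hr
Dose = 2.4 / 17.1484 * 100 = 13.995 %


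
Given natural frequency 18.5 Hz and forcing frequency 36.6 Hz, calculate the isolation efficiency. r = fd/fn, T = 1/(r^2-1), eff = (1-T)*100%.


r = 36.6 / 18.5 = 1.97838
r^2 - 1 = 1.97838^2 - 1 = 2.91399
T = 1/2.91399 = 0.343172
Efficiency = (1 - 0.343172)*100 = 65.683 %


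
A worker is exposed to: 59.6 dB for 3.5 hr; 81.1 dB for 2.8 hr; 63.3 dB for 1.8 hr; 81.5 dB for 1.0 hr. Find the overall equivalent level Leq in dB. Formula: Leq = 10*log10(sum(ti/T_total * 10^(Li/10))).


T_total = 3.5 + 2.8 + 1.8 + 1.0 = 9.1 hr
(3.5/9.1) * 10^(59.6/10) = 350773
(2.8/9.1) * 10^(81.1/10) = 3.96384e+07
(1.8/9.1) * 10^(63.3/10) = 422894
(1.0/9.1) * 10^(81.5/10) = 1.55224e+07
Sum = 350773 + 3.96384e+07 + 422894 + 1.55224e+07 = 5.59345e+07
Leq = 10*log10(5.59345e+07) = 77.477 dB


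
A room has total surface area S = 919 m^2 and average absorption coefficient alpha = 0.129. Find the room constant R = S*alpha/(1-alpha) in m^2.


R = 919 * 0.129 / (1 - 0.129) = 136.11 m^2


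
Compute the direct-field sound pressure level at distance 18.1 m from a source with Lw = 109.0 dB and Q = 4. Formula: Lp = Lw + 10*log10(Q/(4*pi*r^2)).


4*pi*r^2 = 4*pi*18.1^2 = 4116.87 m^2
Q / (4*pi*r^2) = 4 / 4116.87 = 0.000971612
Lp = 109.0 + 10*log10(0.000971612) = 78.875 dB


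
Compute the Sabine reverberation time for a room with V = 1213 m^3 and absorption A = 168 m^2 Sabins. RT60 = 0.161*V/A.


RT60 = 0.161 * 1213 / 168 = 1.1625 s


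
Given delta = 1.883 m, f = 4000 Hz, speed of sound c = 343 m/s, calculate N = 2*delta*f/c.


N = 2*delta*f/c = 2*delta/lambda, where lambda = c/f
lambda = 343 / 4000 = 0.08575 m
N = 2 * 1.883 / 0.08575 = 43.918


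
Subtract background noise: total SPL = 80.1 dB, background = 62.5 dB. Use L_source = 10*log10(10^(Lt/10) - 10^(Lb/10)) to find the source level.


10^(80.1/10) = 1.02329e+08
10^(62.5/10) = 1.77828e+06
Difference = 1.02329e+08 - 1.77828e+06 = 1.00551e+08
L_source = 10*log10(1.00551e+08) = 80.024 dB


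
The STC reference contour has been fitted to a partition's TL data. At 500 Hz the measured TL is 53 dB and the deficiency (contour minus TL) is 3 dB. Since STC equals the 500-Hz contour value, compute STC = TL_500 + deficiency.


By ASTM E413, STC = value of the fitted reference contour at 500 Hz.
Contour value at 500 Hz = TL_500 + deficiency = 53 + 3 = 56
STC = 56


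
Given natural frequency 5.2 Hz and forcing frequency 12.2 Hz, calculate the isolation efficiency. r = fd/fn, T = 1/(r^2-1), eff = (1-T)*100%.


r = 12.2 / 5.2 = 2.34615
r^2 - 1 = 2.34615^2 - 1 = 4.50442
T = 1/4.50442 = 0.222004
Efficiency = (1 - 0.222004)*100 = 77.8 %


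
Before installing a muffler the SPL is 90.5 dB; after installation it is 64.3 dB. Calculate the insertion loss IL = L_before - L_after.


Insertion loss = SPL without muffler - SPL with muffler
IL = 90.5 - 64.3 = 26.2 dB


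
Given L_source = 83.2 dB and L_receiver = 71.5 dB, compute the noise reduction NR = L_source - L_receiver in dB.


NR = L_source - L_receiver (difference between source and receiving room levels)
NR = 83.2 - 71.5 = 11.7 dB


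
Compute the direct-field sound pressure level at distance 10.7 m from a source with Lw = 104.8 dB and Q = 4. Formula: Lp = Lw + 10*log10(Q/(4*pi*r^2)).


4*pi*r^2 = 4*pi*10.7^2 = 1438.72 m^2
Q / (4*pi*r^2) = 4 / 1438.72 = 0.00278025
Lp = 104.8 + 10*log10(0.00278025) = 79.241 dB


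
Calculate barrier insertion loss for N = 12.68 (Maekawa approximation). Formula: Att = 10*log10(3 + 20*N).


3 + 20*N = 3 + 20*12.68 = 256.6
Att = 10*log10(256.6) = 24.093 dB


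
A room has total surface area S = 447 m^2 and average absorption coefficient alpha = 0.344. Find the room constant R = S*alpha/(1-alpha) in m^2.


R = 447 * 0.344 / (1 - 0.344) = 234.4 m^2


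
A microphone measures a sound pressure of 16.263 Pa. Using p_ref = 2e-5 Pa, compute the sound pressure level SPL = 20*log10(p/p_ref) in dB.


p / p_ref = 16.263 / 2e-5 = 813150
SPL = 20 * log10(813150) = 118.2 dB


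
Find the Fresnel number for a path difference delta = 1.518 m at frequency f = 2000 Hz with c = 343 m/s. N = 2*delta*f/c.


N = 2*delta*f/c = 2*delta/lambda, where lambda = c/f
lambda = 343 / 2000 = 0.1715 m
N = 2 * 1.518 / 0.1715 = 17.703


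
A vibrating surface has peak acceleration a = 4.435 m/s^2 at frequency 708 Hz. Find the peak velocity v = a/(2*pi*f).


omega = 2*pi*f = 2*pi*708 = 4448.5 rad/s
v = a / omega = 4.435 / 4448.5 = 0.00099697 m/s


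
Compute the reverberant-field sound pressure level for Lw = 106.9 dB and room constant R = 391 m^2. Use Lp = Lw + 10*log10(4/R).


4/R = 4/391 = 0.0102302
Lp = 106.9 + 10*log10(0.0102302) = 86.999 dB


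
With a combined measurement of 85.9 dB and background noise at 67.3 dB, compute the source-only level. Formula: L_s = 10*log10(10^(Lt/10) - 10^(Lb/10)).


10^(85.9/10) = 3.89045e+08
10^(67.3/10) = 5.37032e+06
Difference = 3.89045e+08 - 5.37032e+06 = 3.83675e+08
L_source = 10*log10(3.83675e+08) = 85.84 dB


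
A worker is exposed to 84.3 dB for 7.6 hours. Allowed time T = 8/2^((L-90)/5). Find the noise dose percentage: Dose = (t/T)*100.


T_allowed = 8 / 2^((84.3 - 90)/5) = 17.6305 hr
Dose = 7.6 / 17.6305 * 100 = 43.107 %


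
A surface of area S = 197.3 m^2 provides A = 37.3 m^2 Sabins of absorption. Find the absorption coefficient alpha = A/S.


Absorption coefficient = absorbed power / incident power
alpha = A / S = 37.3 / 197.3 = 0.18905


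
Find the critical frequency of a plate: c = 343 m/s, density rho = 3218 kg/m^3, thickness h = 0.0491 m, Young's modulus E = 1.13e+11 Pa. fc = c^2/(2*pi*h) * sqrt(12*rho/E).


12*rho/E = 12*3218/1.13e+11 = 3.41735e-07
sqrt(12*rho/E) = sqrt(3.41735e-07) = 0.000584581
c^2/(2*pi*h) = 343^2/(2*pi*0.0491) = 381353
fc = 381353 * 0.000584581 = 222.93 Hz


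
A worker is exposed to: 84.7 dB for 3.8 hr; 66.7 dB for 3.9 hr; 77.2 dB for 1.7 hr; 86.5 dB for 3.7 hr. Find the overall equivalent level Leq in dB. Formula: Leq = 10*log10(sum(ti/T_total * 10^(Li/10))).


T_total = 3.8 + 3.9 + 1.7 + 3.7 = 13.1 hr
(3.8/13.1) * 10^(84.7/10) = 8.56076e+07
(3.9/13.1) * 10^(66.7/10) = 1.39249e+06
(1.7/13.1) * 10^(77.2/10) = 6.81048e+06
(3.7/13.1) * 10^(86.5/10) = 1.26163e+08
Sum = 8.56076e+07 + 1.39249e+06 + 6.81048e+06 + 1.26163e+08 = 2.19974e+08
Leq = 10*log10(2.19974e+08) = 83.424 dB


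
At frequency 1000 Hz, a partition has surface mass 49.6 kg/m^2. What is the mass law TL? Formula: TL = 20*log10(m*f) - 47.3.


m * f = 49.6 * 1000 = 49600
20*log10(49600) = 93.9096 dB
TL = 93.9096 - 47.3 = 46.61 dB


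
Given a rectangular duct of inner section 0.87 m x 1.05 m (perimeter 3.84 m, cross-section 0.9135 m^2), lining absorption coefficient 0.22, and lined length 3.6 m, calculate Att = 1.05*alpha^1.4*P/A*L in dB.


alpha^1.4 = 0.22^1.4 = 0.120058
Attenuation rate = 1.05 * alpha^1.4 * P / A
= 1.05 * 0.120058 * 3.84 / 0.9135 = 0.529911 dB/m
Total Att = 0.529911 * 3.6 = 1.9077 dB


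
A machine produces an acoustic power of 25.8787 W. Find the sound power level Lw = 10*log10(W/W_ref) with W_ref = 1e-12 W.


W / W_ref = 25.8787 / 1e-12 = 2.58787e+13
Lw = 10 * log10(2.58787e+13) = 134.13 dB


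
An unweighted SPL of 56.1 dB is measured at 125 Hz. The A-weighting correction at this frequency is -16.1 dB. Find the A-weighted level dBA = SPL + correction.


A-weighting table: 125 Hz -> -16.1 dB correction
SPL_A = SPL + correction = 56.1 + (-16.1) = 40 dBA


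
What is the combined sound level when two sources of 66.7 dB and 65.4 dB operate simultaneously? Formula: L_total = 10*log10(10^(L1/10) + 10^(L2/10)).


10^(66.7/10) = 4.67735e+06
10^(65.4/10) = 3.46737e+06
Sum = 4.67735e+06 + 3.46737e+06 = 8.14472e+06
L_total = 10*log10(8.14472e+06) = 69.109 dB


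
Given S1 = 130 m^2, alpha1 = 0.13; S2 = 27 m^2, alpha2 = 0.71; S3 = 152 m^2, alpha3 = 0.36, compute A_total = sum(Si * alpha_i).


130 * 0.13 = 16.9
27 * 0.71 = 19.17
152 * 0.36 = 54.72
A_total = 16.9 + 19.17 + 54.72 = 90.79 m^2


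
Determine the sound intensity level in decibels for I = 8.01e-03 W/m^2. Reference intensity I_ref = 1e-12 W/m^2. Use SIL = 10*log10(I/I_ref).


I / I_ref = 8.01e-03 / 1e-12 = 8.01e+09
SIL = 10 * log10(8.01e+09) = 99.036 dB


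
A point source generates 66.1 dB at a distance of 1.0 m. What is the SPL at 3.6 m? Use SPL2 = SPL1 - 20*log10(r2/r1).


r2/r1 = 3.6/1.0 = 3.6
Correction = 20*log10(3.6) = 11.1261 dB
SPL2 = 66.1 - 11.1261 = 54.974 dB


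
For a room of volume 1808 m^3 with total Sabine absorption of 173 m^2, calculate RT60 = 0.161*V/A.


RT60 = 0.161 * 1808 / 173 = 1.6826 s


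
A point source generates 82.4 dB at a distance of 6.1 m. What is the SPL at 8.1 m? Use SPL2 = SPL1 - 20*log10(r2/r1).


r2/r1 = 8.1/6.1 = 1.32787
Correction = 20*log10(1.32787) = 2.46311 dB
SPL2 = 82.4 - 2.46311 = 79.937 dB


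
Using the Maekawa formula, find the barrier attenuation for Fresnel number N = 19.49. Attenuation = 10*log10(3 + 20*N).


3 + 20*N = 3 + 20*19.49 = 392.8
Att = 10*log10(392.8) = 25.942 dB


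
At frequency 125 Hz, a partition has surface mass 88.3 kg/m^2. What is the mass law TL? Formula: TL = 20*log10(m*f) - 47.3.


m * f = 88.3 * 125 = 11037.5
20*log10(11037.5) = 80.8574 dB
TL = 80.8574 - 47.3 = 33.557 dB


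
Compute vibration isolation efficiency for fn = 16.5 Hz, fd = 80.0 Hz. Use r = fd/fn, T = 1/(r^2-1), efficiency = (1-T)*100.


r = 80.0 / 16.5 = 4.84848
r^2 - 1 = 4.84848^2 - 1 = 22.5078
T = 1/22.5078 = 0.044429
Efficiency = (1 - 0.044429)*100 = 95.557 %


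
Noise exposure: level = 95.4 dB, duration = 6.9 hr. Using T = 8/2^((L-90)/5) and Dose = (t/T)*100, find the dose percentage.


T_allowed = 8 / 2^((95.4 - 90)/5) = 3.78423 hr
Dose = 6.9 / 3.78423 * 100 = 182.34 %


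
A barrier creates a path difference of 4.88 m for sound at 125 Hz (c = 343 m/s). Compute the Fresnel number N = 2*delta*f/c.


N = 2*delta*f/c = 2*delta/lambda, where lambda = c/f
lambda = 343 / 125 = 2.744 m
N = 2 * 4.88 / 2.744 = 3.5569


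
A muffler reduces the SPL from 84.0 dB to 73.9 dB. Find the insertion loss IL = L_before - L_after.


Insertion loss = SPL without muffler - SPL with muffler
IL = 84.0 - 73.9 = 10.1 dB


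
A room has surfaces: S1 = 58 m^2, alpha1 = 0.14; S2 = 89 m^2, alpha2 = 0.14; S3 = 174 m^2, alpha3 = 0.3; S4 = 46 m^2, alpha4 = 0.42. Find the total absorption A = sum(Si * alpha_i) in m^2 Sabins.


58 * 0.14 = 8.12
89 * 0.14 = 12.46
174 * 0.3 = 52.2
46 * 0.42 = 19.32
A_total = 8.12 + 12.46 + 52.2 + 19.32 = 92.1 m^2


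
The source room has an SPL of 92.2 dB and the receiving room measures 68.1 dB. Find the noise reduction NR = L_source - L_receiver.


NR = L_source - L_receiver (difference between source and receiving room levels)
NR = 92.2 - 68.1 = 24.1 dB


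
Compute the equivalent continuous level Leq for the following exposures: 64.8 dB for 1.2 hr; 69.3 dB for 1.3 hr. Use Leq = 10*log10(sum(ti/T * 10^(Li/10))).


T_total = 1.2 + 1.3 = 2.5 hr
(1.2/2.5) * 10^(64.8/10) = 1.44958e+06
(1.3/2.5) * 10^(69.3/10) = 4.42592e+06
Sum = 1.44958e+06 + 4.42592e+06 = 5.8755e+06
Leq = 10*log10(5.8755e+06) = 67.69 dB


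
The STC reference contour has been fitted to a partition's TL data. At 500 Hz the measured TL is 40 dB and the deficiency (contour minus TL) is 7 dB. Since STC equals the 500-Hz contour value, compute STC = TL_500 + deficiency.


By ASTM E413, STC = value of the fitted reference contour at 500 Hz.
Contour value at 500 Hz = TL_500 + deficiency = 40 + 7 = 47
STC = 47


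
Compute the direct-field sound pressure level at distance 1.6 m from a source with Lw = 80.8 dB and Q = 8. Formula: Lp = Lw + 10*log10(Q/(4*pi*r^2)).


4*pi*r^2 = 4*pi*1.6^2 = 32.1699 m^2
Q / (4*pi*r^2) = 8 / 32.1699 = 0.24868
Lp = 80.8 + 10*log10(0.24868) = 74.756 dB


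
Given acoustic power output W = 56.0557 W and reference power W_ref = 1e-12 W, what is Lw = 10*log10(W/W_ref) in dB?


W / W_ref = 56.0557 / 1e-12 = 5.60557e+13
Lw = 10 * log10(5.60557e+13) = 137.49 dB


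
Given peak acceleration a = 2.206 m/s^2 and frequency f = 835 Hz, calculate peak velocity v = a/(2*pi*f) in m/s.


omega = 2*pi*f = 2*pi*835 = 5246.46 rad/s
v = a / omega = 2.206 / 5246.46 = 0.00042047 m/s


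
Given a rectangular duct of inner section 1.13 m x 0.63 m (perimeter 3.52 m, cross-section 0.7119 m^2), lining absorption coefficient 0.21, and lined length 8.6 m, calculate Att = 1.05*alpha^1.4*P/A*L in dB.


alpha^1.4 = 0.21^1.4 = 0.112488
Attenuation rate = 1.05 * alpha^1.4 * P / A
= 1.05 * 0.112488 * 3.52 / 0.7119 = 0.584008 dB/m
Total Att = 0.584008 * 8.6 = 5.0225 dB


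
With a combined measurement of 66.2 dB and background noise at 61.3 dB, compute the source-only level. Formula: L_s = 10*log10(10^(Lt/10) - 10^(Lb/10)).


10^(66.2/10) = 4.16869e+06
10^(61.3/10) = 1.34896e+06
Difference = 4.16869e+06 - 1.34896e+06 = 2.81973e+06
L_source = 10*log10(2.81973e+06) = 64.502 dB


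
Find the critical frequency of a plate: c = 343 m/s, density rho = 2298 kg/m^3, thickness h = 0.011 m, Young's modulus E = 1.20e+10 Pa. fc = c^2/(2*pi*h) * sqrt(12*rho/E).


12*rho/E = 12*2298/1.20e+10 = 2.298e-06
sqrt(12*rho/E) = sqrt(2.298e-06) = 0.00151592
c^2/(2*pi*h) = 343^2/(2*pi*0.011) = 1.70222e+06
fc = 1.70222e+06 * 0.00151592 = 2580.4 Hz


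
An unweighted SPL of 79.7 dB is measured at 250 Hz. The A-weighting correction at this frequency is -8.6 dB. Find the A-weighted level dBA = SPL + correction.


A-weighting table: 250 Hz -> -8.6 dB correction
SPL_A = SPL + correction = 79.7 + (-8.6) = 71.1 dBA


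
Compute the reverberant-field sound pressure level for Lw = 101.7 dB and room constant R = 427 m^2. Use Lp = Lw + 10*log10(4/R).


4/R = 4/427 = 0.00936768
Lp = 101.7 + 10*log10(0.00936768) = 81.416 dB


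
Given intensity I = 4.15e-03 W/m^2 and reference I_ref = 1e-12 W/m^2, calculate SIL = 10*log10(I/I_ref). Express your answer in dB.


I / I_ref = 4.15e-03 / 1e-12 = 4.15e+09
SIL = 10 * log10(4.15e+09) = 96.18 dB


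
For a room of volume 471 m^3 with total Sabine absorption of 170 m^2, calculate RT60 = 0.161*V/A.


RT60 = 0.161 * 471 / 170 = 0.44606 s


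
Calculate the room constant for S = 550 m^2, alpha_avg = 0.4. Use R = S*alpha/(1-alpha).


R = 550 * 0.4 / (1 - 0.4) = 366.67 m^2


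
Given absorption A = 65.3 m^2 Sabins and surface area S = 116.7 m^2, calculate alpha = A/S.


Absorption coefficient = absorbed power / incident power
alpha = A / S = 65.3 / 116.7 = 0.55955


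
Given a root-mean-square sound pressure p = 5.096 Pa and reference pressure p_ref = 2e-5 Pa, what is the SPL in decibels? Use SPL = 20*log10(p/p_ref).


p / p_ref = 5.096 / 2e-5 = 254800
SPL = 20 * log10(254800) = 108.12 dB


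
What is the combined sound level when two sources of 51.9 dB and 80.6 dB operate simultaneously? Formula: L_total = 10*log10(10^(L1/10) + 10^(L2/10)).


10^(51.9/10) = 154882
10^(80.6/10) = 1.14815e+08
Sum = 154882 + 1.14815e+08 = 1.1497e+08
L_total = 10*log10(1.1497e+08) = 80.606 dB


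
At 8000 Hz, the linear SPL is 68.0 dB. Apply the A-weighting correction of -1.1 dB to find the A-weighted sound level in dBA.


A-weighting table: 8000 Hz -> -1.1 dB correction
SPL_A = SPL + correction = 68.0 + (-1.1) = 66.9 dBA


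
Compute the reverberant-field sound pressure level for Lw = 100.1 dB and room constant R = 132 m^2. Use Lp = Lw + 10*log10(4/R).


4/R = 4/132 = 0.030303
Lp = 100.1 + 10*log10(0.030303) = 84.915 dB


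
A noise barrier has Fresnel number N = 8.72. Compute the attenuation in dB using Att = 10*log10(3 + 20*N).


3 + 20*N = 3 + 20*8.72 = 177.4
Att = 10*log10(177.4) = 22.49 dB


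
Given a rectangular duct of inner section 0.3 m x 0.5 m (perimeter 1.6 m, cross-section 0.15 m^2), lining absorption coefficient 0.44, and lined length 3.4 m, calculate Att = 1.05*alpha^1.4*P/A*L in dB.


alpha^1.4 = 0.44^1.4 = 0.316835
Attenuation rate = 1.05 * alpha^1.4 * P / A
= 1.05 * 0.316835 * 1.6 / 0.15 = 3.54855 dB/m
Total Att = 3.54855 * 3.4 = 12.065 dB


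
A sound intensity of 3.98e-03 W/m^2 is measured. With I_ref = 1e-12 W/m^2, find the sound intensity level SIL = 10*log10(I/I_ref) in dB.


I / I_ref = 3.98e-03 / 1e-12 = 3.98e+09
SIL = 10 * log10(3.98e+09) = 95.999 dB


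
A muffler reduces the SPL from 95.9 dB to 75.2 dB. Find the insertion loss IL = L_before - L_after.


Insertion loss = SPL without muffler - SPL with muffler
IL = 95.9 - 75.2 = 20.7 dB


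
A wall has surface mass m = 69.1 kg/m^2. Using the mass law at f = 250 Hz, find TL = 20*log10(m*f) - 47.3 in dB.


m * f = 69.1 * 250 = 17275
20*log10(17275) = 84.7484 dB
TL = 84.7484 - 47.3 = 37.448 dB


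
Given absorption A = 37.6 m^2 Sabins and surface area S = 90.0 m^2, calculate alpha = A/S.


Absorption coefficient = absorbed power / incident power
alpha = A / S = 37.6 / 90.0 = 0.41778


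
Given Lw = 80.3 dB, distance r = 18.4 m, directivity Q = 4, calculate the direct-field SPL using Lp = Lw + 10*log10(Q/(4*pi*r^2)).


4*pi*r^2 = 4*pi*18.4^2 = 4254.47 m^2
Q / (4*pi*r^2) = 4 / 4254.47 = 0.000940188
Lp = 80.3 + 10*log10(0.000940188) = 50.032 dB


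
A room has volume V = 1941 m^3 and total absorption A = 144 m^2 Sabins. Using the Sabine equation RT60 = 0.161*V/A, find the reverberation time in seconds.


RT60 = 0.161 * 1941 / 144 = 2.1701 s


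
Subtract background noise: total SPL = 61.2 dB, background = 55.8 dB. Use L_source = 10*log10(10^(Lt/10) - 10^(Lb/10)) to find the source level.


10^(61.2/10) = 1.31826e+06
10^(55.8/10) = 380189
Difference = 1.31826e+06 - 380189 = 938071
L_source = 10*log10(938071) = 59.722 dB


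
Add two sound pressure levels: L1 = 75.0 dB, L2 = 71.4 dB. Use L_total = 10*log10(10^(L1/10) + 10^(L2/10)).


10^(75.0/10) = 3.16228e+07
10^(71.4/10) = 1.38038e+07
Sum = 3.16228e+07 + 1.38038e+07 = 4.54266e+07
L_total = 10*log10(4.54266e+07) = 76.573 dB


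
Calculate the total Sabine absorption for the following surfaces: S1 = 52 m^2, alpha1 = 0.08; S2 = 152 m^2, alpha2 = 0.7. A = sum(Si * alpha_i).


52 * 0.08 = 4.16
152 * 0.7 = 106.4
A_total = 4.16 + 106.4 = 110.56 m^2


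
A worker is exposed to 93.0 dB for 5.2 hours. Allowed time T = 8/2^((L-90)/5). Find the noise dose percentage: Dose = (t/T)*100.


T_allowed = 8 / 2^((93.0 - 90)/5) = 5.27803 hr
Dose = 5.2 / 5.27803 * 100 = 98.522 %


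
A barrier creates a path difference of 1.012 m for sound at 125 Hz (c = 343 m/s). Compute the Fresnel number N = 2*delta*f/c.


N = 2*delta*f/c = 2*delta/lambda, where lambda = c/f
lambda = 343 / 125 = 2.744 m
N = 2 * 1.012 / 2.744 = 0.73761


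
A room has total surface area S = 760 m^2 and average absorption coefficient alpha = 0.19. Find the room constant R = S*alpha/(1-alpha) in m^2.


R = 760 * 0.19 / (1 - 0.19) = 178.27 m^2


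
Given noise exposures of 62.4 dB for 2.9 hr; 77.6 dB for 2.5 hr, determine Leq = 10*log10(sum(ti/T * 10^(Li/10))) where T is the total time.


T_total = 2.9 + 2.5 = 5.4 hr
(2.9/5.4) * 10^(62.4/10) = 933263
(2.5/5.4) * 10^(77.6/10) = 2.66407e+07
Sum = 933263 + 2.66407e+07 = 2.7574e+07
Leq = 10*log10(2.7574e+07) = 74.405 dB


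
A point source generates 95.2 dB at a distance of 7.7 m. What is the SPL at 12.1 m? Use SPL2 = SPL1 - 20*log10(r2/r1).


r2/r1 = 12.1/7.7 = 1.57143
Correction = 20*log10(1.57143) = 3.9259 dB
SPL2 = 95.2 - 3.9259 = 91.274 dB


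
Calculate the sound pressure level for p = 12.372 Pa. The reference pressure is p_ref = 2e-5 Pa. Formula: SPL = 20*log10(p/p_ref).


p / p_ref = 12.372 / 2e-5 = 618600
SPL = 20 * log10(618600) = 115.83 dB


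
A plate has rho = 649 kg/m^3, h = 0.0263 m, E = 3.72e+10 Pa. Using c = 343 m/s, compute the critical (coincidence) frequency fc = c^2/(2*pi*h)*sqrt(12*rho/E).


12*rho/E = 12*649/3.72e+10 = 2.09355e-07
sqrt(12*rho/E) = sqrt(2.09355e-07) = 0.000457553
c^2/(2*pi*h) = 343^2/(2*pi*0.0263) = 711955
fc = 711955 * 0.000457553 = 325.76 Hz


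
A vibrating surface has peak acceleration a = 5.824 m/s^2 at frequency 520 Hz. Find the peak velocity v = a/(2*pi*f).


omega = 2*pi*f = 2*pi*520 = 3267.26 rad/s
v = a / omega = 5.824 / 3267.26 = 0.0017825 m/s


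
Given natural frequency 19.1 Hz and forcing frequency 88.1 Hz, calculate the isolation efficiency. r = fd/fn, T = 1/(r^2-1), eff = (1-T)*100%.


r = 88.1 / 19.1 = 4.61257
r^2 - 1 = 4.61257^2 - 1 = 20.2758
T = 1/20.2758 = 0.0493199
Efficiency = (1 - 0.0493199)*100 = 95.068 %


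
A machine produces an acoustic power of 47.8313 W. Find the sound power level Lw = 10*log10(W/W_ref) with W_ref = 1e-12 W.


W / W_ref = 47.8313 / 1e-12 = 4.78313e+13
Lw = 10 * log10(4.78313e+13) = 136.8 dB


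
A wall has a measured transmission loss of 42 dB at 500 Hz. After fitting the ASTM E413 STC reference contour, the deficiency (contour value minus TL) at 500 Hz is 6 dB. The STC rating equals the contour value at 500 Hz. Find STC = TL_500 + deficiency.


By ASTM E413, STC = value of the fitted reference contour at 500 Hz.
Contour value at 500 Hz = TL_500 + deficiency = 42 + 6 = 48
STC = 48


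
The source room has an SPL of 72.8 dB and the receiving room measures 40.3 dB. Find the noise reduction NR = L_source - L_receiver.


NR = L_source - L_receiver (difference between source and receiving room levels)
NR = 72.8 - 40.3 = 32.5 dB


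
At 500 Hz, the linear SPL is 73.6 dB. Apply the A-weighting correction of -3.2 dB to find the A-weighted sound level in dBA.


A-weighting table: 500 Hz -> -3.2 dB correction
SPL_A = SPL + correction = 73.6 + (-3.2) = 70.4 dBA


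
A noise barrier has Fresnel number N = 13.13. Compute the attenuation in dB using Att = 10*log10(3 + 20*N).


3 + 20*N = 3 + 20*13.13 = 265.6
Att = 10*log10(265.6) = 24.242 dB


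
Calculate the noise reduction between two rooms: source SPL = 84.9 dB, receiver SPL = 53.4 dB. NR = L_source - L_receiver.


NR = L_source - L_receiver (difference between source and receiving room levels)
NR = 84.9 - 53.4 = 31.5 dB


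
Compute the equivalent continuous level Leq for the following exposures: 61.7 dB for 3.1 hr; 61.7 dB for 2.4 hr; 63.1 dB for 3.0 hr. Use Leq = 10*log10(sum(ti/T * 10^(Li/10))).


T_total = 3.1 + 2.4 + 3.0 = 8.5 hr
(3.1/8.5) * 10^(61.7/10) = 539440
(2.4/8.5) * 10^(61.7/10) = 417631
(3.0/8.5) * 10^(63.1/10) = 720613
Sum = 539440 + 417631 + 720613 = 1.67768e+06
Leq = 10*log10(1.67768e+06) = 62.247 dB
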